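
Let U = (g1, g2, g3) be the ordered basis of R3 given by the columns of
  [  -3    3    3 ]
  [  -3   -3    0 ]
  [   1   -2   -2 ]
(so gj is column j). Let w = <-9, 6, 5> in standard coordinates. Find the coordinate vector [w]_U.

<1, -3, 1>

Write w = c_1 g1 + ... + c_3 g3 and solve for the c_i.
Gaussian elimination on [M | w] yields c = (1, -3, 1).
Check: g1 - 3g2 + g3 = <-9, 6, 5>.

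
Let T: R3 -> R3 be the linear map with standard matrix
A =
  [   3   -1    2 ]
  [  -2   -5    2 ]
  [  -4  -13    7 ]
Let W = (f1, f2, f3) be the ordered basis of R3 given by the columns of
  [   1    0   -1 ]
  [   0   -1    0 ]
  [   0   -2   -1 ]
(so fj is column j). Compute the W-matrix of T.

[[3, 0, -2], [2, -1, 0], [0, 3, 3]]

With P the matrix whose columns are f1, ..., f3, [T]_W = P^(-1) A P.
Column by column: T(f1) = A f1 = <3, -2, -4>; its W-coordinates <3, 2, 0> give column 1.
Continuing for each basis vector yields [T]_W = [[3, 0, -2], [2, -1, 0], [0, 3, 3]].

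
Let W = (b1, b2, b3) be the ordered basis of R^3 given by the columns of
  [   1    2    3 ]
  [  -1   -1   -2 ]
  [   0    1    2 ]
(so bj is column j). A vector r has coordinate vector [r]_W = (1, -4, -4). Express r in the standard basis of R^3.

(-19, 11, -12)

r = M [r]_W, where M has columns b1, ..., b3.
Carrying out the matrix-vector product, r = (-19, 11, -12).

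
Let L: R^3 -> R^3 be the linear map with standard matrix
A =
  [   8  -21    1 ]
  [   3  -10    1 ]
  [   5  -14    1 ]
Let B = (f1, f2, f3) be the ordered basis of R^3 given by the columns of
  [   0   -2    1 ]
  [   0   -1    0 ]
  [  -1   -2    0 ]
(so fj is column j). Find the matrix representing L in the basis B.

[[-1, 2, 1], [1, -2, -3], [1, -1, 2]]

Let P have columns f1, ..., f3. Then [L]_B = P^(-1) A P.
Here det P = -1, so P^(-1) is integer; computing A P first and then P^(-1)(A P) gives [[-1, 2, 1], [1, -2, -3], [1, -1, 2]].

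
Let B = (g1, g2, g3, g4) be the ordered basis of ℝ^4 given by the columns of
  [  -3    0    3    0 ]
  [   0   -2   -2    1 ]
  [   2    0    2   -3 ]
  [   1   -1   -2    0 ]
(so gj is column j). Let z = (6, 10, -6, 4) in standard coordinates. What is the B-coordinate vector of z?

(-4, -4, -2, -2)

We seek scalars with c_1 g1 + ... + c_4 g4 = z; equivalently solve M c = z where the columns of M are g1, ..., g4.
Row-reducing the augmented matrix [M | z] gives c = (-4, -4, -2, -2).
Check: -4g1 - 4g2 - 2g3 - 2g4 = (6, 10, -6, 4).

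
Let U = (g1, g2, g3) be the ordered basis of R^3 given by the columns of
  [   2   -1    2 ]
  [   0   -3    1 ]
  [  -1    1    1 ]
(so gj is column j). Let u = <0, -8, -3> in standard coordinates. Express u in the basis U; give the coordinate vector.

<3, 2, -2>

[u]_U is the unique c with M c = u, where M has columns g1, ..., g3.
Solving this 3x3 system gives c = (3, 2, -2).
Check: 3g1 + 2g2 - 2g3 = <0, -8, -3>.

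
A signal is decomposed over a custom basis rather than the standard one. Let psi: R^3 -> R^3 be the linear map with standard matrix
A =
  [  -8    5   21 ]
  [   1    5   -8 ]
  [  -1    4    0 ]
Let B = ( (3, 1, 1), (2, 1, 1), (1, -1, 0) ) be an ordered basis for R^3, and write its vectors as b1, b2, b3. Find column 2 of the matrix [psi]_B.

(3, -1, 3)

Column 2 of [psi]_B is the B-coordinate vector of psi(b2).
In standard coordinates psi(b2) = A b2 = (10, -1, 2).
Converting to B: (10, -1, 2) = 3b1 - b2 + 3b3, so the coordinate vector is (3, -1, 3).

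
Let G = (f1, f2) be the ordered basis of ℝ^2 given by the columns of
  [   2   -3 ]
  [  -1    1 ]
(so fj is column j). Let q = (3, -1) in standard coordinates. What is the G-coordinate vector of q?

(0, -1)

We seek scalars with c_1 f1 + c_2 f2 = q; equivalently solve M c = q where the columns of M are f1, f2.
System: 2c_1 - 3c_2 = 3, -c_1 + c_2 = -1; solving gives c_1 = 0, c_2 = -1.
Check: 0·f1 - f2 = (3, -1).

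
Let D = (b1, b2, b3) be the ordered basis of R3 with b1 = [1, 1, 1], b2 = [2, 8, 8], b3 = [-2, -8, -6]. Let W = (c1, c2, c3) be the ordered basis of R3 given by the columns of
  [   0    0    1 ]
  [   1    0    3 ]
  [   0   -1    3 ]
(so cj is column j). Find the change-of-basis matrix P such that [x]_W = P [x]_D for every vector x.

Column j of P is [bj]_W, since P maps D-coordinates to W-coordinates.
Expressing b1 in W: b1 = -2c1 + 2c2 + c3, so column 1 of P is [-2, 2, 1].
Doing the same for each bj gives P = [[-2, 2, -2], [2, -2, 0], [1, 2, -2]].

[[-2, 2, -2], [2, -2, 0], [1, 2, -2]]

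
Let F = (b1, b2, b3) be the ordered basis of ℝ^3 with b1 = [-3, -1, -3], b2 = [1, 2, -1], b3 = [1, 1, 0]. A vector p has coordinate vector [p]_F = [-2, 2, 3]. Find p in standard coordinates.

The coordinates say p = -2b1 + 2b2 + 3b3; adding the scaled basis vectors gives [11, 9, 4].

[11, 9, 4]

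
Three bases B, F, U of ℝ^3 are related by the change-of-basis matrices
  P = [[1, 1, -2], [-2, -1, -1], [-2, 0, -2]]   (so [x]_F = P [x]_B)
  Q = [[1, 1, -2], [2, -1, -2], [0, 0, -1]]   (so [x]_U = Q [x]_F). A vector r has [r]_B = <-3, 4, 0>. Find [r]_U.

First [r]_F = P [r]_B = <1, 2, 6>.
Then [r]_U = Q [r]_F = <-9, -12, -6>.

<-9, -12, -6>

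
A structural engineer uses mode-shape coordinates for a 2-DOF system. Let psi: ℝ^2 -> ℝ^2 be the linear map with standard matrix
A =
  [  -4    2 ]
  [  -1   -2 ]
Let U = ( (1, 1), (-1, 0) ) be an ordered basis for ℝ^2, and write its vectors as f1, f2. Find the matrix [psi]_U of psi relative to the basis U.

[[-3, 1], [-1, -3]]

Let P have columns f1, f2. Then [psi]_U = P^(-1) A P.
Here det P = 1, so P^(-1) is integer; computing A P first and then P^(-1)(A P) gives [[-3, 1], [-1, -3]].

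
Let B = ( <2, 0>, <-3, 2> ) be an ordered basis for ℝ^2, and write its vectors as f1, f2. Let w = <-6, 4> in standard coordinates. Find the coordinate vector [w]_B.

Write w = c_1 f1 + c_2 f2 and solve for the c_i.
System: 2c_1 - 3c_2 = -6, 0c_1 + 2c_2 = 4; solving gives c_1 = 0, c_2 = 2.
Check: 0·f1 + 2f2 = <-6, 4>.

<0, 2>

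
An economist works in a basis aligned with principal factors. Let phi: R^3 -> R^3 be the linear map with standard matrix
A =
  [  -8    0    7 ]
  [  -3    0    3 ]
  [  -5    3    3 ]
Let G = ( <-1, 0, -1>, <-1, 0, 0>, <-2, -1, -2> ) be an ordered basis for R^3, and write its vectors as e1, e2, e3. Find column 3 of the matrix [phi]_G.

<-1, -1, 0>

Compute phi(e3) = A e3 = <2, 0, 1> in standard coordinates.
Then write this in G-coordinates: solve for y in y_1 e1 + ... + y_3 e3 = <2, 0, 1>.
This gives y = <-1, -1, 0>, which is column 3 of [phi]_G.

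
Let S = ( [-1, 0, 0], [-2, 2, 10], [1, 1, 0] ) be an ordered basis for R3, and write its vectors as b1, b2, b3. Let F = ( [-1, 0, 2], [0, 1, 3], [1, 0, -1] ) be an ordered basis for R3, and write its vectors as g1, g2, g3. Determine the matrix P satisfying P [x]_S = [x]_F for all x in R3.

[[-1, 2, -2], [0, 2, 1], [-2, 0, -1]]

Let M have columns bj and N have columns gj. Then for every x, N [x]_F = x = M [x]_S, so P = N^(-1) M.
Since det N = -1, N^(-1) has integer entries; multiplying gives P = [[-1, 2, -2], [0, 2, 1], [-2, 0, -1]].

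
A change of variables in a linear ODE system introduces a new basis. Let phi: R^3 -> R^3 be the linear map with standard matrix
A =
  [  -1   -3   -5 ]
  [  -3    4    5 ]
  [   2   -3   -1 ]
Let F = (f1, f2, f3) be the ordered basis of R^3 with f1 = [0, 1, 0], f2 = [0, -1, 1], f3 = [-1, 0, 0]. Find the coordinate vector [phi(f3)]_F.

[1, -2, -1]

Column 3 of [phi]_F is the F-coordinate vector of phi(f3).
In standard coordinates phi(f3) = A f3 = [1, 3, -2].
Converting to F: [1, 3, -2] = f1 - 2f2 - f3, so the coordinate vector is [1, -2, -1].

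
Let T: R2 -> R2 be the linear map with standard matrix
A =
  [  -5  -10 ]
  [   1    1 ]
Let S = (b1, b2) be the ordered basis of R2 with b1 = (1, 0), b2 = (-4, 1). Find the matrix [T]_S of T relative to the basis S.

[[-1, -2], [1, -3]]

With P the matrix whose columns are b1, b2, [T]_S = P^(-1) A P.
Column by column: T(b1) = A b1 = (-5, 1); its S-coordinates (-1, 1) give column 1.
Continuing for each basis vector yields [T]_S = [[-1, -2], [1, -3]].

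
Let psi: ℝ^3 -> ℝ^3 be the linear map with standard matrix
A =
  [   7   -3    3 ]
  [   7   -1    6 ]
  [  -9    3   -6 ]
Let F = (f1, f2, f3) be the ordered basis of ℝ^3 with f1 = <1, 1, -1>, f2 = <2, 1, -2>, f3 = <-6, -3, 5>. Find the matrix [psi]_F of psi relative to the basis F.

Let P have columns f1, ..., f3. Then [psi]_F = P^(-1) A P.
Here det P = 1, so P^(-1) is integer; computing A P first and then P^(-1)(A P) gives [[-1, -3, 0], [-2, -2, 0], [-1, -2, 3]].

[[-1, -3, 0], [-2, -2, 0], [-1, -2, 3]]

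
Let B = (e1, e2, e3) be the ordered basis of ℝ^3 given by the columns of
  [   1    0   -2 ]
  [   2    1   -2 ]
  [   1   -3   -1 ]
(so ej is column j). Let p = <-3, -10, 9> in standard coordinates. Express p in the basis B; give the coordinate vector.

We seek scalars with c_1 e1 + ... + c_3 e3 = p; equivalently solve M c = p where the columns of M are e1, ..., e3.
Solving this 3x3 system gives c = (-3, -4, 0).
Check: -3e1 - 4e2 + 0·e3 = <-3, -10, 9>.

<-3, -4, 0>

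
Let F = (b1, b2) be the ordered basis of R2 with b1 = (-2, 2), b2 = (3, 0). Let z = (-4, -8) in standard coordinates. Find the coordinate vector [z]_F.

We seek scalars with c_1 b1 + c_2 b2 = z; equivalently solve M c = z where the columns of M are b1, b2.
System: -2c_1 + 3c_2 = -4, 2c_1 + 0c_2 = -8; solving gives c_1 = -4, c_2 = -4.
Check: -4b1 - 4b2 = (-4, -8).

(-4, -4)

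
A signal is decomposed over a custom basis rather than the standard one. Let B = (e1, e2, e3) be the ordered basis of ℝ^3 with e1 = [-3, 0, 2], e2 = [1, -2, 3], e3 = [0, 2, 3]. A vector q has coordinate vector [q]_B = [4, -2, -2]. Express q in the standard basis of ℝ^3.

[-14, 0, -4]

The coordinates say q = 4e1 - 2e2 - 2e3; adding the scaled basis vectors gives [-14, 0, -4].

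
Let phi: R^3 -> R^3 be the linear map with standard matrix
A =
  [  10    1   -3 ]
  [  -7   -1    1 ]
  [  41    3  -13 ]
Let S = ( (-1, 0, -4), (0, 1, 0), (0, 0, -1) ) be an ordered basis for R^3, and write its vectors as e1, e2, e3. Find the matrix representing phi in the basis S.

The j-th column of [phi]_S is [phi(ej)]_S.
phi(e1) = A e1 = (2, 3, 11) = -2e1 + 3e2 - 3e3, so column 1 is (-2, 3, -3).
Repeating for e2, e3 and assembling the columns gives [[-2, -1, -3], [3, -1, -1], [-3, 1, -1]].

[[-2, -1, -3], [3, -1, -1], [-3, 1, -1]]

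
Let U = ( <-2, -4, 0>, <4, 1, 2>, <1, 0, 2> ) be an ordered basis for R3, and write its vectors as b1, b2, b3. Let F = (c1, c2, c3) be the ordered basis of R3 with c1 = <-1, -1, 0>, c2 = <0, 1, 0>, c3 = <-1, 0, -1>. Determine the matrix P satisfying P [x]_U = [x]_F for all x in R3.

[[2, -2, 1], [-2, -1, 1], [0, -2, -2]]

Let M have columns bj and N have columns cj. Then for every x, N [x]_F = x = M [x]_U, so P = N^(-1) M.
Since det N = 1, N^(-1) has integer entries; multiplying gives P = [[2, -2, 1], [-2, -1, 1], [0, -2, -2]].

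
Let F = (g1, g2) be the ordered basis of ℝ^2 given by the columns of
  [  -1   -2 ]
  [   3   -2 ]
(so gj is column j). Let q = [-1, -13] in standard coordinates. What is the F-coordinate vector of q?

[-3, 2]

We seek scalars with c_1 g1 + c_2 g2 = q; equivalently solve M c = q where the columns of M are g1, g2.
System: -c_1 - 2c_2 = -1, 3c_1 - 2c_2 = -13; solving gives c_1 = -3, c_2 = 2.
Check: -3g1 + 2g2 = [-1, -13].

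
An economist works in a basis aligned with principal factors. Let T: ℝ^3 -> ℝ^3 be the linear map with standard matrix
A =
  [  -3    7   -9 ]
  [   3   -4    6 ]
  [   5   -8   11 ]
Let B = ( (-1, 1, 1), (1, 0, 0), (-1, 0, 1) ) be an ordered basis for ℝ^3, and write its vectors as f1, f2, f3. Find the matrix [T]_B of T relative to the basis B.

With P the matrix whose columns are f1, ..., f3, [T]_B = P^(-1) A P.
Column by column: T(f1) = A f1 = (1, -1, -2); its B-coordinates (-1, -1, -1) give column 1.
Continuing for each basis vector yields [T]_B = [[-1, 3, 3], [-1, 2, 0], [-1, 2, 3]].

[[-1, 3, 3], [-1, 2, 0], [-1, 2, 3]]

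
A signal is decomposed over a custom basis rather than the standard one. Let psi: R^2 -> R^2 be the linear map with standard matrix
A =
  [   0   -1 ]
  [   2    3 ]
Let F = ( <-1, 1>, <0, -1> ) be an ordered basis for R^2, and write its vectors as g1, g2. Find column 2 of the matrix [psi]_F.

<-1, 2>

Compute psi(g2) = A g2 = <1, -3> in standard coordinates.
Then write this in F-coordinates: solve for y in y_1 g1 + y_2 g2 = <1, -3>.
This gives y = <-1, 2>, which is column 2 of [psi]_F.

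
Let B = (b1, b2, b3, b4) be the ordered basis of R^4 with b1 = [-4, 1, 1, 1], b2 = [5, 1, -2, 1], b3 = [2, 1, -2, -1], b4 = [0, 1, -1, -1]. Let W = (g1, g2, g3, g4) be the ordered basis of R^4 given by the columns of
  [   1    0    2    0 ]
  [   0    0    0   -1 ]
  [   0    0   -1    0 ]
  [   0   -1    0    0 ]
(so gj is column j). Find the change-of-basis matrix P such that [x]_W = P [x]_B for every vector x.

[[-2, 1, -2, -2], [-1, -1, 1, 1], [-1, 2, 2, 1], [-1, -1, -1, -1]]

Take x = bj: its B-coordinates are the j-th standard unit vector, so P e_j — column j of P — equals [bj]_W.
b1 = -2g1 - g2 - g3 - g4, giving column 1 = [-2, -1, -1, -1]; repeating for each j gives P = [[-2, 1, -2, -2], [-1, -1, 1, 1], [-1, 2, 2, 1], [-1, -1, -1, -1]].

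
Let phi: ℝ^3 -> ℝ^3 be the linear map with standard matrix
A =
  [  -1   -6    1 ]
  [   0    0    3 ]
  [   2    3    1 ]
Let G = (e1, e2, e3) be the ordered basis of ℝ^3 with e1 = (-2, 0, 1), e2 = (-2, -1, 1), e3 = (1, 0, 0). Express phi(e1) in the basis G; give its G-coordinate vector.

Column 1 of [phi]_G is the G-coordinate vector of phi(e1).
In standard coordinates phi(e1) = A e1 = (3, 3, -3).
Converting to G: (3, 3, -3) = 0·e1 - 3e2 - 3e3, so the coordinate vector is (0, -3, -3).

(0, -3, -3)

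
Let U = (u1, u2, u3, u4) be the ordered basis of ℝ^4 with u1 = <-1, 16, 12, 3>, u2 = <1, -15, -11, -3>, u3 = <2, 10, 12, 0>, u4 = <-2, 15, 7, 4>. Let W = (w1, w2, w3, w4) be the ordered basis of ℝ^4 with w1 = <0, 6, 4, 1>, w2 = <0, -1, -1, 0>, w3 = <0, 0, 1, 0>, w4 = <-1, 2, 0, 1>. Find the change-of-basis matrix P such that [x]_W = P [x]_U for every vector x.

[[2, -2, 2, 2], [-2, 1, -2, 1], [2, -2, 2, 0], [1, -1, -2, 2]]

Take x = uj: its U-coordinates are the j-th standard unit vector, so P e_j — column j of P — equals [uj]_W.
u1 = 2w1 - 2w2 + 2w3 + w4, giving column 1 = <2, -2, 2, 1>; repeating for each j gives P = [[2, -2, 2, 2], [-2, 1, -2, 1], [2, -2, 2, 0], [1, -1, -2, 2]].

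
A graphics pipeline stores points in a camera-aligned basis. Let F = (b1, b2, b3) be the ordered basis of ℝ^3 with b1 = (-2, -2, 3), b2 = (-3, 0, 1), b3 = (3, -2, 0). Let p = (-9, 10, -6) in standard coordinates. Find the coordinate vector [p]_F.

(-3, 3, -2)

We seek scalars with c_1 b1 + ... + c_3 b3 = p; equivalently solve M c = p where the columns of M are b1, ..., b3.
Solving this 3x3 system gives c = (-3, 3, -2).
Check: -3b1 + 3b2 - 2b3 = (-9, 10, -6).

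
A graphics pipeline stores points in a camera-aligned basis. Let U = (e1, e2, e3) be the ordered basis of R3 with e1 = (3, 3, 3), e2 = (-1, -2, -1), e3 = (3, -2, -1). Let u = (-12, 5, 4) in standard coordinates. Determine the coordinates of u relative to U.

We seek scalars with c_1 e1 + ... + c_3 e3 = u; equivalently solve M c = u where the columns of M are e1, ..., e3.
Solving this 3x3 system gives c = (1, 3, -4).
Check: e1 + 3e2 - 4e3 = (-12, 5, 4).

(1, 3, -4)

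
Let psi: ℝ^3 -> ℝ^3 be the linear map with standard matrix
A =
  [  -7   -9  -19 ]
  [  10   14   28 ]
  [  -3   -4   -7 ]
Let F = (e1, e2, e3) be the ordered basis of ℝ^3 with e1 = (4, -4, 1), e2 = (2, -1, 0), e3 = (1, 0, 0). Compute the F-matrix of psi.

With P the matrix whose columns are e1, ..., e3, [psi]_F = P^(-1) A P.
Column by column: psi(e1) = A e1 = (-11, 12, -3); its F-coordinates (-3, 0, 1) give column 1.
Continuing for each basis vector yields [psi]_F = [[-3, -2, -3], [0, 2, 2], [1, -1, 1]].

[[-3, -2, -3], [0, 2, 2], [1, -1, 1]]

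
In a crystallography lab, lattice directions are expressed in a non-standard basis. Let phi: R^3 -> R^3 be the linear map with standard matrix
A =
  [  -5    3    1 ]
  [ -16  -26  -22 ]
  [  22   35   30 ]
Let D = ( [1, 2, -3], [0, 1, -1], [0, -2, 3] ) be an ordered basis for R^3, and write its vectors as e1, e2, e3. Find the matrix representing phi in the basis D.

Let P have columns e1, ..., e3. Then [phi]_D = P^(-1) A P.
Here det P = 1, so P^(-1) is integer; computing A P first and then P^(-1)(A P) gives [[-2, 2, -3], [-2, -2, -2], [-2, 3, 3]].

[[-2, 2, -3], [-2, -2, -2], [-2, 3, 3]]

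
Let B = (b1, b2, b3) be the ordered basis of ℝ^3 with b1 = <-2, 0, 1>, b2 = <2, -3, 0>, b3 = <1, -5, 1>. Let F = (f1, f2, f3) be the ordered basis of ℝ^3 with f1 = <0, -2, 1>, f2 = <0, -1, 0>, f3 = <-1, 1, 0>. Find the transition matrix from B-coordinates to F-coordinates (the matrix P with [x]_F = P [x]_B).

[[1, 0, 1], [0, 1, 2], [2, -2, -1]]

Let M have columns bj and N have columns fj. Then for every x, N [x]_F = x = M [x]_B, so P = N^(-1) M.
Since det N = -1, N^(-1) has integer entries; multiplying gives P = [[1, 0, 1], [0, 1, 2], [2, -2, -1]].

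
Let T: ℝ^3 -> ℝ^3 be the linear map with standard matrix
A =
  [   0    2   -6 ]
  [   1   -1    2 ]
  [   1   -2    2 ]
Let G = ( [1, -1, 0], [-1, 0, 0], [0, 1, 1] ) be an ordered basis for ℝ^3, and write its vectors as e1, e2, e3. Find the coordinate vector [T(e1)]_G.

Column 1 of [T]_G is the G-coordinate vector of T(e1).
In standard coordinates T(e1) = A e1 = [-2, 2, 3].
Converting to G: [-2, 2, 3] = e1 + 3e2 + 3e3, so the coordinate vector is [1, 3, 3].

[1, 3, 3]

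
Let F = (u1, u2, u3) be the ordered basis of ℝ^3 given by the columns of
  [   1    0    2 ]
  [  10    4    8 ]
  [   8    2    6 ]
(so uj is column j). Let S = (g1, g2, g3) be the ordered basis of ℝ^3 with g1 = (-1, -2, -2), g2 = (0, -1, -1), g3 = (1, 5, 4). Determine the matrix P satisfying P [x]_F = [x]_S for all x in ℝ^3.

[[1, 2, 0], [-2, 2, 2], [2, 2, 2]]

Take x = uj: its F-coordinates are the j-th standard unit vector, so P e_j — column j of P — equals [uj]_S.
u1 = g1 - 2g2 + 2g3, giving column 1 = (1, -2, 2); repeating for each j gives P = [[1, 2, 0], [-2, 2, 2], [2, 2, 2]].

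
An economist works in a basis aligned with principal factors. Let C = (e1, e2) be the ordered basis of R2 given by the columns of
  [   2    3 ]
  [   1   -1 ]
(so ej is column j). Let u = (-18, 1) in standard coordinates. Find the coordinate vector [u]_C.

(-3, -4)

[u]_C is the unique c with M c = u, where M has columns e1, e2.
System: 2c_1 + 3c_2 = -18, c_1 - c_2 = 1; solving gives c_1 = -3, c_2 = -4.
Check: -3e1 - 4e2 = (-18, 1).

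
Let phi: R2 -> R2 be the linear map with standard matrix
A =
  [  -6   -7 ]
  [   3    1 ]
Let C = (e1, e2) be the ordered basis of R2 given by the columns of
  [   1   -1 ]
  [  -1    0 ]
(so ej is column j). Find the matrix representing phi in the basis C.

The j-th column of [phi]_C is [phi(ej)]_C.
phi(e1) = A e1 = [1, 2] = -2e1 - 3e2, so column 1 is [-2, -3].
Repeating for e2 and assembling the columns gives [[-2, 3], [-3, -3]].

[[-2, 3], [-3, -3]]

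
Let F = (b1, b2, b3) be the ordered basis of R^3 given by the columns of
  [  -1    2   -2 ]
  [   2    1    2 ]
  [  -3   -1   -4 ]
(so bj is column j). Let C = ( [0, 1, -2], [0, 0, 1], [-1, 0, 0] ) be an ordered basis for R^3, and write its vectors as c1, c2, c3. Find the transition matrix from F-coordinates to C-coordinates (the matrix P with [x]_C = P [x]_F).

Let M have columns bj and N have columns cj. Then for every x, N [x]_C = x = M [x]_F, so P = N^(-1) M.
Since det N = -1, N^(-1) has integer entries; multiplying gives P = [[2, 1, 2], [1, 1, 0], [1, -2, 2]].

[[2, 1, 2], [1, 1, 0], [1, -2, 2]]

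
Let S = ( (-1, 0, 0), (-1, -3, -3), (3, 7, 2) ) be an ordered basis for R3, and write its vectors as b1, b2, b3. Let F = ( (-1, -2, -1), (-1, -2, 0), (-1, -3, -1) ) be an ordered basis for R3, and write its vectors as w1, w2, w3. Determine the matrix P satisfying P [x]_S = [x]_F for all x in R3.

[[2, 2, -1], [1, -2, -1], [-2, 1, -1]]

Column j of P is [bj]_F, since P maps S-coordinates to F-coordinates.
Expressing b1 in F: b1 = 2w1 + w2 - 2w3, so column 1 of P is (2, 1, -2).
Doing the same for each bj gives P = [[2, 2, -1], [1, -2, -1], [-2, 1, -1]].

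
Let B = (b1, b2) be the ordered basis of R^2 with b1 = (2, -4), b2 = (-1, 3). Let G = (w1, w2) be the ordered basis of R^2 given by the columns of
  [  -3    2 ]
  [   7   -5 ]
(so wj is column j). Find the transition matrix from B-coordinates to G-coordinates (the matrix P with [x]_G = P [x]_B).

Column j of P is [bj]_G, since P maps B-coordinates to G-coordinates.
Expressing b1 in G: b1 = -2w1 - 2w2, so column 1 of P is (-2, -2).
Doing the same for each bj gives P = [[-2, -1], [-2, -2]].

[[-2, -1], [-2, -2]]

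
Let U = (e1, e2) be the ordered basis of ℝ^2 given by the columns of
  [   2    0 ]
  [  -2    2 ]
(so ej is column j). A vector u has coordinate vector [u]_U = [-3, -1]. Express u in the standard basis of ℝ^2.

By definition u = -3e1 - e2.
Summing componentwise gives [-6, 4].

[-6, 4]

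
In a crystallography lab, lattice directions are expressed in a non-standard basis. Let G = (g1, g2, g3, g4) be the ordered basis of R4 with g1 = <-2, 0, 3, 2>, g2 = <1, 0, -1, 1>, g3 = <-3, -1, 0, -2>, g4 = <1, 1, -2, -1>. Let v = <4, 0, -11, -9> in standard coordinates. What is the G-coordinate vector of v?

<-3, 0, 1, 1>

We seek scalars with c_1 g1 + ... + c_4 g4 = v; equivalently solve M c = v where the columns of M are g1, ..., g4.
Gaussian elimination on [M | v] yields c = (-3, 0, 1, 1).
Check: -3g1 + 0·g2 + g3 + g4 = <4, 0, -11, -9>.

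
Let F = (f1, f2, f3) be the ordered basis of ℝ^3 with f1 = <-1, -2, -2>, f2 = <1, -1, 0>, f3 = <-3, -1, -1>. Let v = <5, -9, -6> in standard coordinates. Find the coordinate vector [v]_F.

<4, 3, -2>

We seek scalars with c_1 f1 + ... + c_3 f3 = v; equivalently solve M c = v where the columns of M are f1, ..., f3.
Solving this 3x3 system gives c = (4, 3, -2).
Check: 4f1 + 3f2 - 2f3 = <5, -9, -6>.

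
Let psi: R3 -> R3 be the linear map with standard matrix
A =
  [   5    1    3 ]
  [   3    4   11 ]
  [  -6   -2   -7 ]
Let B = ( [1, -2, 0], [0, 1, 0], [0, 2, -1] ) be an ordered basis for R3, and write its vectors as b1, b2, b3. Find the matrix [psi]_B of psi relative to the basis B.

[[3, 1, -1], [-3, 2, 1], [2, 2, -3]]

With P the matrix whose columns are b1, ..., b3, [psi]_B = P^(-1) A P.
Column by column: psi(b1) = A b1 = [3, -5, -2]; its B-coordinates [3, -3, 2] give column 1.
Continuing for each basis vector yields [psi]_B = [[3, 1, -1], [-3, 2, 1], [2, 2, -3]].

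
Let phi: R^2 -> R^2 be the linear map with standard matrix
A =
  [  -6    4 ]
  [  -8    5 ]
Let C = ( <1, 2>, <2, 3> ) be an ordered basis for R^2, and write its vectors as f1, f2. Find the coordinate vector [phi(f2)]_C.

Compute phi(f2) = A f2 = <0, -1> in standard coordinates.
Then write this in C-coordinates: solve for y in y_1 f1 + y_2 f2 = <0, -1>.
This gives y = <-2, 1>, which is column 2 of [phi]_C.

<-2, 1>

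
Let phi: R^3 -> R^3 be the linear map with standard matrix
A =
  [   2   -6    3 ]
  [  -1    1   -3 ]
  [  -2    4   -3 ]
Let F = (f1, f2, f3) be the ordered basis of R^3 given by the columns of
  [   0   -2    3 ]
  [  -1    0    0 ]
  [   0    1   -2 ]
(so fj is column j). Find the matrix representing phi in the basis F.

[[1, 1, -3], [0, -1, 0], [2, -1, 0]]

With P the matrix whose columns are f1, ..., f3, [phi]_F = P^(-1) A P.
Column by column: phi(f1) = A f1 = <6, -1, -4>; its F-coordinates <1, 0, 2> give column 1.
Continuing for each basis vector yields [phi]_F = [[1, 1, -3], [0, -1, 0], [2, -1, 0]].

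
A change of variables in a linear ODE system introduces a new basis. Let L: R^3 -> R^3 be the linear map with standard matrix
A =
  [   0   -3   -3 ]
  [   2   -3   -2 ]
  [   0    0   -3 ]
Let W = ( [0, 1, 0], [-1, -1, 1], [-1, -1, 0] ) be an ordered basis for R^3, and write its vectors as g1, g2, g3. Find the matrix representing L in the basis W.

[[0, -1, -2], [0, -3, 0], [3, 3, -3]]

The j-th column of [L]_W is [L(gj)]_W.
L(g1) = A g1 = [-3, -3, 0] = 0·g1 + 0·g2 + 3g3, so column 1 is [0, 0, 3].
Repeating for g2, g3 and assembling the columns gives [[0, -1, -2], [0, -3, 0], [3, 3, -3]].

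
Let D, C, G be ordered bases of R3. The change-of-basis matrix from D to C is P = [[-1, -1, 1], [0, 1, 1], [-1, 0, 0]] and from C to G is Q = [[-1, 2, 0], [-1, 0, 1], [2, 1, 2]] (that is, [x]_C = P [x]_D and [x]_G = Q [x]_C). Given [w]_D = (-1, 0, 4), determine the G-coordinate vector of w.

First [w]_C = P [w]_D = (5, 4, 1).
Then [w]_G = Q [w]_C = (3, -4, 16).

(3, -4, 16)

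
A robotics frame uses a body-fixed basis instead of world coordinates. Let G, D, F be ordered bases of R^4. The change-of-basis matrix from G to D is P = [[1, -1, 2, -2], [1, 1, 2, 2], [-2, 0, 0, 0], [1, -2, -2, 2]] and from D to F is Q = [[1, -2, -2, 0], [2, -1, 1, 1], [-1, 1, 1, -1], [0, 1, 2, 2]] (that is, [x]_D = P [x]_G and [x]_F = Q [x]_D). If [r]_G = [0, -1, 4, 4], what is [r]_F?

[-29, -11, 12, 19]

First [r]_D = P [r]_G = [1, 15, 0, 2].
Then [r]_F = Q [r]_D = [-29, -11, 12, 19].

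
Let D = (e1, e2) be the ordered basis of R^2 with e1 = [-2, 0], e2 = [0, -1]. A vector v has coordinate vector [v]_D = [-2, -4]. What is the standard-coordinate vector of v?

[4, 4]

v = M [v]_D, where M has columns e1, e2.
Carrying out the matrix-vector product, v = [4, 4].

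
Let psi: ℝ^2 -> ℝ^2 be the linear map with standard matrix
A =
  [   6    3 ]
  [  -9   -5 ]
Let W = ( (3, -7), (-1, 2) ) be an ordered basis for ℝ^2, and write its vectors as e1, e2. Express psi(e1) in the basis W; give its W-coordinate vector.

(-2, -3)

Column 1 of [psi]_W is the W-coordinate vector of psi(e1).
In standard coordinates psi(e1) = A e1 = (-3, 8).
Converting to W: (-3, 8) = -2e1 - 3e2, so the coordinate vector is (-2, -3).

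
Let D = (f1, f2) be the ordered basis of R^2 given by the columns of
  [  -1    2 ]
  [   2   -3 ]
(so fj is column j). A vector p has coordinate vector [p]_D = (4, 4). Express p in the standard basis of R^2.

The coordinates say p = 4f1 + 4f2; adding the scaled basis vectors gives (4, -4).

(4, -4)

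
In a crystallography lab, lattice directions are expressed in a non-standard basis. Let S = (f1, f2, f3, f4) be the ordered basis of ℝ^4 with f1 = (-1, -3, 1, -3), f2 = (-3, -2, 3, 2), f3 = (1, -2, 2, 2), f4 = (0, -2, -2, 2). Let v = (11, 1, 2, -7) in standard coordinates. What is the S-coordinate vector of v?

(1, -3, 3, -2)

We seek scalars with c_1 f1 + ... + c_4 f4 = v; equivalently solve M c = v where the columns of M are f1, ..., f4.
Solving this 4x4 system gives c = (1, -3, 3, -2).
Check: f1 - 3f2 + 3f3 - 2f4 = (11, 1, 2, -7).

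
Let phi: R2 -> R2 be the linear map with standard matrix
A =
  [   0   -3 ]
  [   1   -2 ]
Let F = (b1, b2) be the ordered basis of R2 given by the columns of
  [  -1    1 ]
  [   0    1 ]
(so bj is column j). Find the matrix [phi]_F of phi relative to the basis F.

[[-1, 2], [-1, -1]]

Let P have columns b1, b2. Then [phi]_F = P^(-1) A P.
Here det P = -1, so P^(-1) is integer; computing A P first and then P^(-1)(A P) gives [[-1, 2], [-1, -1]].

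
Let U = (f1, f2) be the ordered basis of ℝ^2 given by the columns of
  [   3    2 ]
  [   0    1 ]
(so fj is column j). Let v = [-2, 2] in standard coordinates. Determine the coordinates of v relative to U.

We seek scalars with c_1 f1 + c_2 f2 = v; equivalently solve M c = v where the columns of M are f1, f2.
System: 3c_1 + 2c_2 = -2, 0c_1 + c_2 = 2; solving gives c_1 = -2, c_2 = 2.
Check: -2f1 + 2f2 = [-2, 2].

[-2, 2]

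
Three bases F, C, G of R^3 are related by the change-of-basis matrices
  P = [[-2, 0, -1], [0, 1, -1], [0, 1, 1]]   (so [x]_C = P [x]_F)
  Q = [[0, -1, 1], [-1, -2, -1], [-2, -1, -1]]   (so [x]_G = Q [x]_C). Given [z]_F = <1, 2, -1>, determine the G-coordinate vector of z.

First [z]_C = P [z]_F = <-1, 3, 1>.
Then [z]_G = Q [z]_C = <-2, -6, -2>.

<-2, -6, -2>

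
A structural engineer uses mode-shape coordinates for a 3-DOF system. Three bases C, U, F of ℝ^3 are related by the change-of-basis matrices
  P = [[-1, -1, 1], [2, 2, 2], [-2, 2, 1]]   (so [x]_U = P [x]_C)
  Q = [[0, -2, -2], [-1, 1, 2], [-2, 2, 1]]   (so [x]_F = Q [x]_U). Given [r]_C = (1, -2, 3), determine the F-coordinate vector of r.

First [r]_U = P [r]_C = (4, 4, -3).
Then [r]_F = Q [r]_U = (-2, -6, -3).

(-2, -6, -3)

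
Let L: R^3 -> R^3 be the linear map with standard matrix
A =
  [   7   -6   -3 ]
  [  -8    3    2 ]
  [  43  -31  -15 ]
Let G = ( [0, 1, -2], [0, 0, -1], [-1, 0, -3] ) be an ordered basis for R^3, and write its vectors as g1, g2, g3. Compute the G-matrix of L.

[[-1, -2, 2], [3, -2, 0], [0, -3, -2]]

The j-th column of [L]_G is [L(gj)]_G.
L(g1) = A g1 = [0, -1, -1] = -g1 + 3g2 + 0·g3, so column 1 is [-1, 3, 0].
Repeating for g2, g3 and assembling the columns gives [[-1, -2, 2], [3, -2, 0], [0, -3, -2]].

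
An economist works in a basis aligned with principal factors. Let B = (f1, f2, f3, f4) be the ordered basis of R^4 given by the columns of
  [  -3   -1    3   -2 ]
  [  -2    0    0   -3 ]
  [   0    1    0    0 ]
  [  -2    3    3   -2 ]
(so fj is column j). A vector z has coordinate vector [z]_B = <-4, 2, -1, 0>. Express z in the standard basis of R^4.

<7, 8, 2, 11>

By definition z = -4f1 + 2f2 - f3 + 0·f4.
Summing componentwise gives <7, 8, 2, 11>.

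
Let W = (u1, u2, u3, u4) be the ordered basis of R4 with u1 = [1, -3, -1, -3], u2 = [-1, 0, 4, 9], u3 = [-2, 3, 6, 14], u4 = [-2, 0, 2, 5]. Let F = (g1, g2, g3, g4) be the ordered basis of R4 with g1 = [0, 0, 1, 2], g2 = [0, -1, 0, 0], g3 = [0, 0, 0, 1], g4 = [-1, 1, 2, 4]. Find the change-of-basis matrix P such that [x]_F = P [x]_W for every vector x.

Take x = uj: its W-coordinates are the j-th standard unit vector, so P e_j — column j of P — equals [uj]_F.
u1 = g1 + 2g2 - g3 - g4, giving column 1 = [1, 2, -1, -1]; repeating for each j gives P = [[1, 2, 2, -2], [2, 1, -1, 2], [-1, 1, 2, 1], [-1, 1, 2, 2]].

[[1, 2, 2, -2], [2, 1, -1, 2], [-1, 1, 2, 1], [-1, 1, 2, 2]]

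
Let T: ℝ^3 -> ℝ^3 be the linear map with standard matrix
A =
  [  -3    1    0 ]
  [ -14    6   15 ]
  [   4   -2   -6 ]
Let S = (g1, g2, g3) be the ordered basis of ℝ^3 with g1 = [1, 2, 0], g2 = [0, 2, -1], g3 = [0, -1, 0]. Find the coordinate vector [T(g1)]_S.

[-1, 0, 0]

Compute T(g1) = A g1 = [-1, -2, 0] in standard coordinates.
Then write this in S-coordinates: solve for y in y_1 g1 + ... + y_3 g3 = [-1, -2, 0].
This gives y = [-1, 0, 0], which is column 1 of [T]_S.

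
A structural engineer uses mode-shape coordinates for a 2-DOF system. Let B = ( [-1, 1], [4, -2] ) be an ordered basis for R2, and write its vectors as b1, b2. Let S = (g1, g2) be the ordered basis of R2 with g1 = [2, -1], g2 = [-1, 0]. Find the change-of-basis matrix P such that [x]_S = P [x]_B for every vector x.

[[-1, 2], [-1, 0]]

Let M have columns bj and N have columns gj. Then for every x, N [x]_S = x = M [x]_B, so P = N^(-1) M.
Since det N = -1, N^(-1) has integer entries; multiplying gives P = [[-1, 2], [-1, 0]].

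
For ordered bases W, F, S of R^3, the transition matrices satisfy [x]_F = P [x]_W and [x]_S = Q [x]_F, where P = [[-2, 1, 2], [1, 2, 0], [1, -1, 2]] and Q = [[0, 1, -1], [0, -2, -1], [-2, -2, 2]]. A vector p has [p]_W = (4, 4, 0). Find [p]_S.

(12, -24, -16)

Composing the changes, [p]_S = Q P [p]_W.
Q P = [[0, 3, -2], [-3, -3, -2], [4, -8, 0]]; applying this to (4, 4, 0) gives (12, -24, -16).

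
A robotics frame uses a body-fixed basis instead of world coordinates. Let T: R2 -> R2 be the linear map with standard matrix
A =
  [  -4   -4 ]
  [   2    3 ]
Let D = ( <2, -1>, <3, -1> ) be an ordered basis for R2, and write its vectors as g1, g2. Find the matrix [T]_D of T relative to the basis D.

[[1, -1], [-2, -2]]

With P the matrix whose columns are g1, g2, [T]_D = P^(-1) A P.
Column by column: T(g1) = A g1 = <-4, 1>; its D-coordinates <1, -2> give column 1.
Continuing for each basis vector yields [T]_D = [[1, -1], [-2, -2]].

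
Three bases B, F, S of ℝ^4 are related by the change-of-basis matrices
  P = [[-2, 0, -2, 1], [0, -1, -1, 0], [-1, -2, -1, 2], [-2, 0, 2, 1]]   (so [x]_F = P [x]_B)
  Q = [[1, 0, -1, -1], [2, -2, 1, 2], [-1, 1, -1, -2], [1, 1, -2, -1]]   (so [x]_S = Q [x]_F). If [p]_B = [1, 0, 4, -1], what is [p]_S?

First [p]_F = P [p]_B = [-11, -4, -7, 5].
Then [p]_S = Q [p]_F = [-9, -11, 4, -6].

[-9, -11, 4, -6]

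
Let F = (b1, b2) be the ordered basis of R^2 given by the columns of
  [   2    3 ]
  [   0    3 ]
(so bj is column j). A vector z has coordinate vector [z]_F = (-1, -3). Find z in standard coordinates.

The coordinates say z = -b1 - 3b2; adding the scaled basis vectors gives (-11, -9).

(-11, -9)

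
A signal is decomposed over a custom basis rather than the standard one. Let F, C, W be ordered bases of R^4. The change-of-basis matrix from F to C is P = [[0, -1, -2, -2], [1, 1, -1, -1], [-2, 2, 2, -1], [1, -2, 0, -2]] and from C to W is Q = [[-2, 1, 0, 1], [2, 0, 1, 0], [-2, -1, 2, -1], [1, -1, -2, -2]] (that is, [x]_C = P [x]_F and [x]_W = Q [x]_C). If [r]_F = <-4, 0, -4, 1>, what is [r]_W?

<-19, 11, -7, 21>

First [r]_C = P [r]_F = <6, -1, -1, -6>.
Then [r]_W = Q [r]_C = <-19, 11, -7, 21>.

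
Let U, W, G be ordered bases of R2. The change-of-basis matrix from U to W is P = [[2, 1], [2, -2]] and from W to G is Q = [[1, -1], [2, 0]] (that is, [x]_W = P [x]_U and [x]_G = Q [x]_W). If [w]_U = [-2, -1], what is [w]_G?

Apply P to get W-coordinates [-5, -2], then Q to get G-coordinates.
The result is [w]_G = [-3, -10].

[-3, -10]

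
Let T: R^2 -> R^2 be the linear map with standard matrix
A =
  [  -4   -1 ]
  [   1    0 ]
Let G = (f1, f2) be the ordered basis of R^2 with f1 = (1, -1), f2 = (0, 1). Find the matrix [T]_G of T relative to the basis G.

The j-th column of [T]_G is [T(fj)]_G.
T(f1) = A f1 = (-3, 1) = -3f1 - 2f2, so column 1 is (-3, -2).
Repeating for f2 and assembling the columns gives [[-3, -1], [-2, -1]].

[[-3, -1], [-2, -1]]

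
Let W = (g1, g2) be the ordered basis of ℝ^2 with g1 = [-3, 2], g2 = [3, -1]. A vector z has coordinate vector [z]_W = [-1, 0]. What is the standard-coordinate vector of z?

[3, -2]

z = M [z]_W, where M has columns g1, g2.
Carrying out the matrix-vector product, z = [3, -2].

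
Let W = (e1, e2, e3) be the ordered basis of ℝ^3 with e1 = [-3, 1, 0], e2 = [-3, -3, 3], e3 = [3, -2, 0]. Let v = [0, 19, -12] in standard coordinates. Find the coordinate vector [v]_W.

We seek scalars with c_1 e1 + ... + c_3 e3 = v; equivalently solve M c = v where the columns of M are e1, ..., e3.
Row-reducing the augmented matrix [M | v] gives c = (1, -4, -3).
Check: e1 - 4e2 - 3e3 = [0, 19, -12].

[1, -4, -3]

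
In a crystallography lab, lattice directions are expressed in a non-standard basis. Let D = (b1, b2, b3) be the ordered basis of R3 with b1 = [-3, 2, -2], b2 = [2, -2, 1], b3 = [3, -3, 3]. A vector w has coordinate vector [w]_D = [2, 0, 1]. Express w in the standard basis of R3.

By definition w = 2b1 + 0·b2 + b3.
Summing componentwise gives [-3, 1, -1].

[-3, 1, -1]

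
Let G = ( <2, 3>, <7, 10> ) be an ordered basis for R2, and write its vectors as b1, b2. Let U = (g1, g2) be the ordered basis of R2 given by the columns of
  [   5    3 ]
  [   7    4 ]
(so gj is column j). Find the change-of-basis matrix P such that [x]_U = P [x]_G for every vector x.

[[1, 2], [-1, -1]]

Let M have columns bj and N have columns gj. Then for every x, N [x]_U = x = M [x]_G, so P = N^(-1) M.
Since det N = -1, N^(-1) has integer entries; multiplying gives P = [[1, 2], [-1, -1]].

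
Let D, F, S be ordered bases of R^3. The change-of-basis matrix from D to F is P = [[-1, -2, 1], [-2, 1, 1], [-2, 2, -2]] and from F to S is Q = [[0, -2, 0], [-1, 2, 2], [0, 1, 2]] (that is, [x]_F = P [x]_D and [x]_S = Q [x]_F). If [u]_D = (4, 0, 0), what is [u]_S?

(16, -28, -24)

First [u]_F = P [u]_D = (-4, -8, -8).
Then [u]_S = Q [u]_F = (16, -28, -24).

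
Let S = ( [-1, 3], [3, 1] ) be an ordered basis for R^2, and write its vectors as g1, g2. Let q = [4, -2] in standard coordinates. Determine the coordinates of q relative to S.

We seek scalars with c_1 g1 + c_2 g2 = q; equivalently solve M c = q where the columns of M are g1, g2.
System: -c_1 + 3c_2 = 4, 3c_1 + c_2 = -2; solving gives c_1 = -1, c_2 = 1.
Check: -g1 + g2 = [4, -2].

[-1, 1]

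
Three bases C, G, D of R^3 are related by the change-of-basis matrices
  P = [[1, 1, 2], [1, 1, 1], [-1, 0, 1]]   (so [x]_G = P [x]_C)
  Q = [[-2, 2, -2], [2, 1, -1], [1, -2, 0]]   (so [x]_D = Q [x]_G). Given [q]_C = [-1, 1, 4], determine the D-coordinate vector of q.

[-18, 15, 0]

Apply P to get G-coordinates [8, 4, 5], then Q to get D-coordinates.
The result is [q]_D = [-18, 15, 0].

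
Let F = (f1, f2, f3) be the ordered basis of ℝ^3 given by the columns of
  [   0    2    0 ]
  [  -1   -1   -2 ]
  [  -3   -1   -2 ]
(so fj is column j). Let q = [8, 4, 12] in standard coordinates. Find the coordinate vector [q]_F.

[-4, 4, -2]

[q]_F is the unique c with M c = q, where M has columns f1, ..., f3.
Gaussian elimination on [M | q] yields c = (-4, 4, -2).
Check: -4f1 + 4f2 - 2f3 = [8, 4, 12].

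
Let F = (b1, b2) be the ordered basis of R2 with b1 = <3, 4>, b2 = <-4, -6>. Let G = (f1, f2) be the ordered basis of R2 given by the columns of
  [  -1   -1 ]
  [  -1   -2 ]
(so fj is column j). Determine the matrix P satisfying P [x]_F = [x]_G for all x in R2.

[[-2, 2], [-1, 2]]

Column j of P is [bj]_G, since P maps F-coordinates to G-coordinates.
Expressing b1 in G: b1 = -2f1 - f2, so column 1 of P is <-2, -1>.
Doing the same for each bj gives P = [[-2, 2], [-1, 2]].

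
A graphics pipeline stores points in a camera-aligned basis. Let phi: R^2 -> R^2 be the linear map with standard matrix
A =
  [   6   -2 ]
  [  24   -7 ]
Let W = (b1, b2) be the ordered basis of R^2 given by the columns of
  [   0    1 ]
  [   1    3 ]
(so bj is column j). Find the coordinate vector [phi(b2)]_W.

<3, 0>

Column 2 of [phi]_W is the W-coordinate vector of phi(b2).
In standard coordinates phi(b2) = A b2 = <0, 3>.
Converting to W: <0, 3> = 3b1 + 0·b2, so the coordinate vector is <3, 0>.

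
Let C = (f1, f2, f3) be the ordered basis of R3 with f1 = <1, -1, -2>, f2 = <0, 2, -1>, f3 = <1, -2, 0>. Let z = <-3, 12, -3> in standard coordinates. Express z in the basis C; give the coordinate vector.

[z]_C is the unique c with M c = z, where M has columns f1, ..., f3.
Solving this 3x3 system gives c = (0, 3, -3).
Check: 0·f1 + 3f2 - 3f3 = <-3, 12, -3>.

<0, 3, -3>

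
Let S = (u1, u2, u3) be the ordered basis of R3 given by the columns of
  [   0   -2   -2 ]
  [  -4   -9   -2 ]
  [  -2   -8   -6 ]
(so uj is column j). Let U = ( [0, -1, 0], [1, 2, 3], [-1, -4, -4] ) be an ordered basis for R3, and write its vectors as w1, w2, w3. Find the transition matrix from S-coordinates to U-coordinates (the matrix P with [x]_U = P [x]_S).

Take x = uj: its S-coordinates are the j-th standard unit vector, so P e_j — column j of P — equals [uj]_U.
u1 = 0·w1 + 2w2 + 2w3, giving column 1 = [0, 2, 2]; repeating for each j gives P = [[0, 1, -2], [2, 0, -2], [2, 2, 0]].

[[0, 1, -2], [2, 0, -2], [2, 2, 0]]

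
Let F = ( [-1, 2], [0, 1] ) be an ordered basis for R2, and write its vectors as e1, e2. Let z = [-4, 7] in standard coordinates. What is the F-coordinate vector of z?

We seek scalars with c_1 e1 + c_2 e2 = z; equivalently solve M c = z where the columns of M are e1, e2.
System: -c_1 + 0c_2 = -4, 2c_1 + c_2 = 7; solving gives c_1 = 4, c_2 = -1.
Check: 4e1 - e2 = [-4, 7].

[4, -1]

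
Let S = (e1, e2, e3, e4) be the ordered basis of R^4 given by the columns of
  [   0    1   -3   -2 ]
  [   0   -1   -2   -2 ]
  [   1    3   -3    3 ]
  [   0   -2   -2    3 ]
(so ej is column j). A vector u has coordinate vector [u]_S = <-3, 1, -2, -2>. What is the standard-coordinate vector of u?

<11, 7, 0, -4>

The coordinates say u = -3e1 + e2 - 2e3 - 2e4; adding the scaled basis vectors gives <11, 7, 0, -4>.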